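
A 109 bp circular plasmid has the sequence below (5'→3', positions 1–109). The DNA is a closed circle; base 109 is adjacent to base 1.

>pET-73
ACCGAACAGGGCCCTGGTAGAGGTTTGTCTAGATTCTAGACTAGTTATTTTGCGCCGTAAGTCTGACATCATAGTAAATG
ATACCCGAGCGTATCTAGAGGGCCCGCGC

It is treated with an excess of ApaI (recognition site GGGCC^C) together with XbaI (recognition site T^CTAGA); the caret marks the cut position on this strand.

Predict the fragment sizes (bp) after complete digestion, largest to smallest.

59, 18, 15, 10, 7 bp

ApaI sites (GGGCCC) start at positions 9, 100.
ApaI cuts after base 5 of each site (before the last base), so after positions 13, 104.
XbaI sites (TCTAGA) start at positions 28, 35, 94.
XbaI cuts after the first base of each site, so after positions 28, 35, 94.
Combined cut positions: 13, 28, 35, 94, 104.
Circular molecule, 5 cuts → 5 fragments:
  14–28 → 15 bp
  29–35 → 7 bp
  36–94 → 59 bp
  95–104 → 10 bp
  105–109 then 1–13 → 5 + 13 = 18 bp
Sorted largest to smallest: 59, 18, 15, 10, 7 bp.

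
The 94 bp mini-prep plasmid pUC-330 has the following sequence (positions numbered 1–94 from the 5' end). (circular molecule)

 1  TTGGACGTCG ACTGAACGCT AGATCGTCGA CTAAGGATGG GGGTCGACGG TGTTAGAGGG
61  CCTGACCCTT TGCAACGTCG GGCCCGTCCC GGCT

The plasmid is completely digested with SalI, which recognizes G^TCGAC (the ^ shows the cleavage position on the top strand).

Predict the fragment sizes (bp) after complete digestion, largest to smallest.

58, 19, 17 bp

SalI sites (GTCGAC) start at positions 7, 26, 43.
SalI cuts after the first base of each site, so after positions 7, 26, 43.
Circular molecule, 3 cuts → 3 fragments:
  8–26 → 19 bp
  27–43 → 17 bp
  44–94 then 1–7 → 51 + 7 = 58 bp
Sorted largest to smallest: 58, 19, 17 bp.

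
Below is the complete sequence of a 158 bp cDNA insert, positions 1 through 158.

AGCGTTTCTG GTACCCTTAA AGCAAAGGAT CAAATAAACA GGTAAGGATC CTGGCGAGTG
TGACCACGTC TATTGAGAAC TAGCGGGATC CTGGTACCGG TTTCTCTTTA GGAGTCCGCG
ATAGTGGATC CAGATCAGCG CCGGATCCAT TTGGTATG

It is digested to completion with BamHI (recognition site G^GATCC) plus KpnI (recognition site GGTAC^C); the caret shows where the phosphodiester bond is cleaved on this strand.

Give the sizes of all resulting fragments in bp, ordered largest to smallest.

40, 32, 29, 17, 15, 14, 11 bp

BamHI sites (GGATCC) start at positions 46, 86, 126, 143.
BamHI cuts after the first base of each site, so after positions 46, 86, 126, 143.
KpnI sites (GGTACC) start at positions 10, 93.
KpnI cuts after base 5 of each site (before the last base), so after positions 14, 97.
Combined cut positions: 14, 46, 86, 97, 126, 143.
Linear molecule, 6 cuts → 7 fragments:
  1–14 → 14 bp
  15–46 → 32 bp
  47–86 → 40 bp
  87–97 → 11 bp
  98–126 → 29 bp
  127–143 → 17 bp
  144–158 → 15 bp
Sorted largest to smallest: 40, 32, 29, 17, 15, 14, 11 bp.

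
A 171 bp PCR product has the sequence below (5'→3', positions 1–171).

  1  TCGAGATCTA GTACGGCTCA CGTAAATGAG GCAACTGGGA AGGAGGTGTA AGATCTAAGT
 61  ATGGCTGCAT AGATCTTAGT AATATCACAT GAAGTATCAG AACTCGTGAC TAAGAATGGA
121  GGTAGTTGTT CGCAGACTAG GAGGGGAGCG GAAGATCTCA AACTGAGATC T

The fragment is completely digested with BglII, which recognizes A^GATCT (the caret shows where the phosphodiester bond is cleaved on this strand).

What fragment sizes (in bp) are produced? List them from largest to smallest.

82, 47, 20, 13, 5, 4 bp

BglII sites (AGATCT) start at positions 4, 51, 71, 153, 166.
BglII cuts after the first base of each site, so after positions 4, 51, 71, 153, 166.
Linear molecule, 5 cuts → 6 fragments:
  1–4 → 4 bp
  5–51 → 47 bp
  52–71 → 20 bp
  72–153 → 82 bp
  154–166 → 13 bp
  167–171 → 5 bp
Sorted largest to smallest: 82, 47, 20, 13, 5, 4 bp.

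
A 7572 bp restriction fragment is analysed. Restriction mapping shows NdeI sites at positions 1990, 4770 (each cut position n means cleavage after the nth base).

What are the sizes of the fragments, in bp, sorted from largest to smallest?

2802, 2780, 1990 bp

Linear molecule, 2 cuts → 3 fragments:
  1990 − 0 = 1990 bp
  4770 − 1990 = 2780 bp
  7572 − 4770 = 2802 bp
Sorted largest to smallest: 2802, 2780, 1990 bp.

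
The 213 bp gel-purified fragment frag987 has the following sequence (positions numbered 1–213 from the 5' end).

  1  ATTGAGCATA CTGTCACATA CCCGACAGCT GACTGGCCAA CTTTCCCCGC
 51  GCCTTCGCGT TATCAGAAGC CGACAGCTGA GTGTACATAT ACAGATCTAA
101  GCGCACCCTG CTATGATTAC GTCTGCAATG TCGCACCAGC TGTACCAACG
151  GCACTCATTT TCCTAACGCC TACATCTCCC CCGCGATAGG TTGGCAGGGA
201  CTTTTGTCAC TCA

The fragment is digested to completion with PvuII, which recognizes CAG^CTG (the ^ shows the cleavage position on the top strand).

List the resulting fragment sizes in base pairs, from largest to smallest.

PvuII sites (CAGCTG) start at positions 26, 74, 137.
PvuII cuts after base 3 of each site, so after positions 28, 76, 139.
Linear molecule, 3 cuts → 4 fragments:
  1–28 → 28 bp
  29–76 → 48 bp
  77–139 → 63 bp
  140–213 → 74 bp
Sorted largest to smallest: 74, 63, 48, 28 bp.

74, 63, 48, 28 bp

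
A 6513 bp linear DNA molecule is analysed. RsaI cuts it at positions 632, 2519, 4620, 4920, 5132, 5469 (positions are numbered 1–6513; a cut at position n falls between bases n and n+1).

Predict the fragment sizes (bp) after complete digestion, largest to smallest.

Linear molecule, 6 cuts → 7 fragments:
  632 − 0 = 632 bp
  2519 − 632 = 1887 bp
  4620 − 2519 = 2101 bp
  4920 − 4620 = 300 bp
  5132 − 4920 = 212 bp
  5469 − 5132 = 337 bp
  6513 − 5469 = 1044 bp
Sorted largest to smallest: 2101, 1887, 1044, 632, 337, 300, 212 bp.

2101, 1887, 1044, 632, 337, 300, 212 bp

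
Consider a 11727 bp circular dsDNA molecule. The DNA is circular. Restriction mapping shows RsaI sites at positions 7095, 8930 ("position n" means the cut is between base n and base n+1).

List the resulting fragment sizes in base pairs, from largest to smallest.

9892, 1835 bp

Circular molecule, 2 cuts → 2 fragments:
  8930 − 7095 = 1835 bp
  wrap: 11727 − 8930 + 7095 = 9892 bp
Sorted largest to smallest: 9892, 1835 bp.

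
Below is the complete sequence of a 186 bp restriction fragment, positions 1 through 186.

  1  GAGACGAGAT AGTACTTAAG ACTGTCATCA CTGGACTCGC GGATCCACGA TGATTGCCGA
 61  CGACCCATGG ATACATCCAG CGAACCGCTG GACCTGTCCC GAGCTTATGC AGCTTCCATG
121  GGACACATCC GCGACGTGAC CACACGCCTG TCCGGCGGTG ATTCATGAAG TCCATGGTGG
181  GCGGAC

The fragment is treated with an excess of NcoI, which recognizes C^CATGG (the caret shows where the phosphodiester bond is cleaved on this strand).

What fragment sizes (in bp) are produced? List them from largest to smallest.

65, 56, 51, 14 bp

NcoI sites (CCATGG) start at positions 65, 116, 172.
NcoI cuts after the first base of each site, so after positions 65, 116, 172.
Linear molecule, 3 cuts → 4 fragments:
  1–65 → 65 bp
  66–116 → 51 bp
  117–172 → 56 bp
  173–186 → 14 bp
Sorted largest to smallest: 65, 56, 51, 14 bp.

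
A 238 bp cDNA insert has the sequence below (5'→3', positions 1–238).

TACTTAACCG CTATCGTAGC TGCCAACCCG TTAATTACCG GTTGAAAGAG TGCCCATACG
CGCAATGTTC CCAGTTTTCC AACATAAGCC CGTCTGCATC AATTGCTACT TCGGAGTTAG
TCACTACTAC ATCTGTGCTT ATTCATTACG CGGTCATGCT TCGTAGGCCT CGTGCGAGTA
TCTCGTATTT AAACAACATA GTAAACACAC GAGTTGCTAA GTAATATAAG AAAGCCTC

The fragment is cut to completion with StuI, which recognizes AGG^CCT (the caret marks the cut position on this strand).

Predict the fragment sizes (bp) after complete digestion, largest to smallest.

167, 71 bp

The StuI site (AGGCCT) starts at position 165.
StuI cuts after base 3 of each site, so after position 167.
Linear molecule, 1 cut → 2 fragments:
  1–167 → 167 bp
  168–238 → 71 bp
Sorted largest to smallest: 167, 71 bp.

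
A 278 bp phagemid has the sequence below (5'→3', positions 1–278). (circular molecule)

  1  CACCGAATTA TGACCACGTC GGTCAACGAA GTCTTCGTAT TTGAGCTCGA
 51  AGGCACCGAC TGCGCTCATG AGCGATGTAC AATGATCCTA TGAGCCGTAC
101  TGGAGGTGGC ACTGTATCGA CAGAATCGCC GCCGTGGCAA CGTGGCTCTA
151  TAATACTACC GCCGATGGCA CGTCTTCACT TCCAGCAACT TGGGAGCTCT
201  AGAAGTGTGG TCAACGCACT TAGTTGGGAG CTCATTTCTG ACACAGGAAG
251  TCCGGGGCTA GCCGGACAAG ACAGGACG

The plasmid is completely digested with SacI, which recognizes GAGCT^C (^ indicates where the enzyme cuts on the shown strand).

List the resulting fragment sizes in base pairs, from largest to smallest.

SacI sites (GAGCTC) start at positions 43, 194, 228.
SacI cuts after base 5 of each site (before the last base), so after positions 47, 198, 232.
Circular molecule, 3 cuts → 3 fragments:
  48–198 → 151 bp
  199–232 → 34 bp
  233–278 then 1–47 → 46 + 47 = 93 bp
Sorted largest to smallest: 151, 93, 34 bp.

151, 93, 34 bp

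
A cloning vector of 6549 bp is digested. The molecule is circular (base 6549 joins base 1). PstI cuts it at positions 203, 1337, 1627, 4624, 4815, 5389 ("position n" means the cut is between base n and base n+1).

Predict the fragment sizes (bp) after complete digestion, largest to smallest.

Circular molecule, 6 cuts → 6 fragments:
  1337 − 203 = 1134 bp
  1627 − 1337 = 290 bp
  4624 − 1627 = 2997 bp
  4815 − 4624 = 191 bp
  5389 − 4815 = 574 bp
  wrap: 6549 − 5389 + 203 = 1363 bp
Sorted largest to smallest: 2997, 1363, 1134, 574, 290, 191 bp.

2997, 1363, 1134, 574, 290, 191 bp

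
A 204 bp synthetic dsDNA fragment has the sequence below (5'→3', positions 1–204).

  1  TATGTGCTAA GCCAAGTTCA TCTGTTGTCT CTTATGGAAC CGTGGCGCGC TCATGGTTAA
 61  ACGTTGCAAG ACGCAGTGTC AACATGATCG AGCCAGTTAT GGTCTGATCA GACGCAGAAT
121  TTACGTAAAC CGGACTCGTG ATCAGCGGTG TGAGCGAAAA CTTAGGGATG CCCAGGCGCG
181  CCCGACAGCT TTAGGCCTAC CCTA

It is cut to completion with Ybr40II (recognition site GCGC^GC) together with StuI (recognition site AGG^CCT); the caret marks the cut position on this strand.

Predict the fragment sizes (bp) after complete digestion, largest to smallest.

131, 48, 16, 9 bp

Ybr40II sites (GCGCGC) start at positions 45, 176.
Ybr40II cuts after base 4 of each site, so after positions 48, 179.
The StuI site (AGGCCT) starts at position 193.
StuI cuts after base 3 of each site, so after position 195.
Combined cut positions: 48, 179, 195.
Linear molecule, 3 cuts → 4 fragments:
  1–48 → 48 bp
  49–179 → 131 bp
  180–195 → 16 bp
  196–204 → 9 bp
Sorted largest to smallest: 131, 48, 16, 9 bp.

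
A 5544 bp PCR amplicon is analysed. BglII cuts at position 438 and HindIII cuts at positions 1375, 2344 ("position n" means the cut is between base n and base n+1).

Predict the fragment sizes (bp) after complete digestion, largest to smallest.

3200, 969, 937, 438 bp

Combined cut positions (sorted): 438, 1375, 2344.
Linear molecule, 3 cuts → 4 fragments:
  438 − 0 = 438 bp
  1375 − 438 = 937 bp
  2344 − 1375 = 969 bp
  5544 − 2344 = 3200 bp
Sorted largest to smallest: 3200, 969, 937, 438 bp.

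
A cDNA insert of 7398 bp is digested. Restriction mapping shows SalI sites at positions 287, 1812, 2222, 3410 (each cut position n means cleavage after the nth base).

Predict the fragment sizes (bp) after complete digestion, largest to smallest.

Linear molecule, 4 cuts → 5 fragments:
  287 − 0 = 287 bp
  1812 − 287 = 1525 bp
  2222 − 1812 = 410 bp
  3410 − 2222 = 1188 bp
  7398 − 3410 = 3988 bp
Sorted largest to smallest: 3988, 1525, 1188, 410, 287 bp.

3988, 1525, 1188, 410, 287 bp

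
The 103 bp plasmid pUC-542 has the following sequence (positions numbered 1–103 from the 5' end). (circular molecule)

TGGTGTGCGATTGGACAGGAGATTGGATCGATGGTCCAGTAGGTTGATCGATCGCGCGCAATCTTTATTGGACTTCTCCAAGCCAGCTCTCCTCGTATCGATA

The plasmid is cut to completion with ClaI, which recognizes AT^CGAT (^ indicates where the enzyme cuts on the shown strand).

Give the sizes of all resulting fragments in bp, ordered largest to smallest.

50, 33, 20 bp

ClaI sites (ATCGAT) start at positions 27, 47, 97.
ClaI cuts after base 2 of each site, so after positions 28, 48, 98.
Circular molecule, 3 cuts → 3 fragments:
  29–48 → 20 bp
  49–98 → 50 bp
  99–103 then 1–28 → 5 + 28 = 33 bp
Sorted largest to smallest: 50, 33, 20 bp.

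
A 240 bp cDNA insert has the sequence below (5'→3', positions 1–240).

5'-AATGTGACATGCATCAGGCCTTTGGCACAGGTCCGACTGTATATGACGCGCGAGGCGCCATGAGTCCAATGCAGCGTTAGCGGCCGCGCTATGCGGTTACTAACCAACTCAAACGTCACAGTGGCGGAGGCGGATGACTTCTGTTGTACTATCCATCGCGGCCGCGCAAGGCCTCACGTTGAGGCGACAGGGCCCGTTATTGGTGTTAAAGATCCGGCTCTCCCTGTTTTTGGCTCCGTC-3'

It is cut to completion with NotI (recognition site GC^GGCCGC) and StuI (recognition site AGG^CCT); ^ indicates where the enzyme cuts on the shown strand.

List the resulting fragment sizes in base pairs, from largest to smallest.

NotI sites (GCGGCCGC) start at positions 80, 158.
NotI cuts after base 2 of each site, so after positions 81, 159.
StuI sites (AGGCCT) start at positions 16, 169.
StuI cuts after base 3 of each site, so after positions 18, 171.
Combined cut positions: 18, 81, 159, 171.
Linear molecule, 4 cuts → 5 fragments:
  1–18 → 18 bp
  19–81 → 63 bp
  82–159 → 78 bp
  160–171 → 12 bp
  172–240 → 69 bp
Sorted largest to smallest: 78, 69, 63, 18, 12 bp.

78, 69, 63, 18, 12 bp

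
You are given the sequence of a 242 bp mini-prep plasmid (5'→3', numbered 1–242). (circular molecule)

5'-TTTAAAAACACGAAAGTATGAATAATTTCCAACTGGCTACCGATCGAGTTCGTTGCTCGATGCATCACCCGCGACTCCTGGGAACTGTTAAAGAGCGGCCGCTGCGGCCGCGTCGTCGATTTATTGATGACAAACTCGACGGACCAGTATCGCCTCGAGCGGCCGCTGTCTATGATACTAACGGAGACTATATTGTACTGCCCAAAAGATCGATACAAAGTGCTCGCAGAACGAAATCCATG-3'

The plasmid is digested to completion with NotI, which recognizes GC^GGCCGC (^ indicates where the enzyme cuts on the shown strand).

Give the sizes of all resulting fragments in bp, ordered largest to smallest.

NotI sites (GCGGCCGC) start at positions 95, 104, 159.
NotI cuts after base 2 of each site, so after positions 96, 105, 160.
Circular molecule, 3 cuts → 3 fragments:
  97–105 → 9 bp
  106–160 → 55 bp
  161–242 then 1–96 → 82 + 96 = 178 bp
Sorted largest to smallest: 178, 55, 9 bp.

178, 55, 9 bp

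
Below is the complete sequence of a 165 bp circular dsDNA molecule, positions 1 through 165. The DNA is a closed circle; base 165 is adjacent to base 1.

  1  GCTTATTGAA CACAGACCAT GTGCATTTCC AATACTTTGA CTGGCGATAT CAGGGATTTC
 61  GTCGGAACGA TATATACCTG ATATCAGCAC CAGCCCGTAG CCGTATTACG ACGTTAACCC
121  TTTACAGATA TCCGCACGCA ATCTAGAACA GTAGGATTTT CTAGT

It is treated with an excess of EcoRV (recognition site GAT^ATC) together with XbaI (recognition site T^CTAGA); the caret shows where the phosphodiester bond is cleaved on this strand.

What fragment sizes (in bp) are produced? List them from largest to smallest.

71, 47, 34, 13 bp

EcoRV sites (GATATC) start at positions 46, 80, 127.
EcoRV cuts after base 3 of each site, so after positions 48, 82, 129.
The XbaI site (TCTAGA) starts at position 142.
XbaI cuts after the first base of each site, so after position 142.
Combined cut positions: 48, 82, 129, 142.
Circular molecule, 4 cuts → 4 fragments:
  49–82 → 34 bp
  83–129 → 47 bp
  130–142 → 13 bp
  143–165 then 1–48 → 23 + 48 = 71 bp
Sorted largest to smallest: 71, 47, 34, 13 bp.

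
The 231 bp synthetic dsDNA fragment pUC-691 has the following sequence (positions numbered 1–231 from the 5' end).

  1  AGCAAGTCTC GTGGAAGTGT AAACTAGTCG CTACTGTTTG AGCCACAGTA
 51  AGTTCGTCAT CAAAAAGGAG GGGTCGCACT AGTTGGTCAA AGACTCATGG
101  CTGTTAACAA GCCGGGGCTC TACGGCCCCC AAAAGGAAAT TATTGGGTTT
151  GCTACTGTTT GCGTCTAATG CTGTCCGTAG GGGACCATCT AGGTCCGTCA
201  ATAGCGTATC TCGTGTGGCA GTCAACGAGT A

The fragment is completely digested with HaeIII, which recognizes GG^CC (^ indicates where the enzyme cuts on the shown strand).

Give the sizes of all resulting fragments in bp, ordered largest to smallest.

125, 106 bp

The HaeIII site (GGCC) starts at position 124.
HaeIII cuts after base 2 of each site, so after position 125.
Linear molecule, 1 cut → 2 fragments:
  1–125 → 125 bp
  126–231 → 106 bp
Sorted largest to smallest: 125, 106 bp.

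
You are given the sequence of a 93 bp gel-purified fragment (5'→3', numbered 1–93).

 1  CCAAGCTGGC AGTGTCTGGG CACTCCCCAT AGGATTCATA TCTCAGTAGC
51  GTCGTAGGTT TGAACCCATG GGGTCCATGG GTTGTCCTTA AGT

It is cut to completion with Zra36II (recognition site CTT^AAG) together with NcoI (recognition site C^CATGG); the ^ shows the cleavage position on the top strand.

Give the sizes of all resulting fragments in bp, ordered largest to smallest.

66, 14, 9, 4 bp

The Zra36II site (CTTAAG) starts at position 87.
Zra36II cuts after base 3 of each site, so after position 89.
NcoI sites (CCATGG) start at positions 66, 75.
NcoI cuts after the first base of each site, so after positions 66, 75.
Combined cut positions: 66, 75, 89.
Linear molecule, 3 cuts → 4 fragments:
  1–66 → 66 bp
  67–75 → 9 bp
  76–89 → 14 bp
  90–93 → 4 bp
Sorted largest to smallest: 66, 14, 9, 4 bp.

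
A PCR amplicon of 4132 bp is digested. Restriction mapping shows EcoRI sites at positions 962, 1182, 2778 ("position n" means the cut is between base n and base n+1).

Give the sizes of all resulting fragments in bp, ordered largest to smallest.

1596, 1354, 962, 220 bp

Linear molecule, 3 cuts → 4 fragments:
  962 − 0 = 962 bp
  1182 − 962 = 220 bp
  2778 − 1182 = 1596 bp
  4132 − 2778 = 1354 bp
Sorted largest to smallest: 1596, 1354, 962, 220 bp.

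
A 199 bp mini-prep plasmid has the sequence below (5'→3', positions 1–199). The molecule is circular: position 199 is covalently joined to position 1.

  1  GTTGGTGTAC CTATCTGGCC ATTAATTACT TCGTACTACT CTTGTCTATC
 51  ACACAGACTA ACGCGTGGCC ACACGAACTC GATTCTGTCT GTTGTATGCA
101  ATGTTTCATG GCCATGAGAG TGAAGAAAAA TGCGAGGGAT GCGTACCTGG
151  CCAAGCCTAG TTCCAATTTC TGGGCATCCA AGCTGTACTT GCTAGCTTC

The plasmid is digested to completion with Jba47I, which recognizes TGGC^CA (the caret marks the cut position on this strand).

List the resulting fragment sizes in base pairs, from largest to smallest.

Jba47I sites (TGGCCA) start at positions 16, 66, 109, 148.
Jba47I cuts after base 4 of each site, so after positions 19, 69, 112, 151.
Circular molecule, 4 cuts → 4 fragments:
  20–69 → 50 bp
  70–112 → 43 bp
  113–151 → 39 bp
  152–199 then 1–19 → 48 + 19 = 67 bp
Sorted largest to smallest: 67, 50, 43, 39 bp.

67, 50, 43, 39 bp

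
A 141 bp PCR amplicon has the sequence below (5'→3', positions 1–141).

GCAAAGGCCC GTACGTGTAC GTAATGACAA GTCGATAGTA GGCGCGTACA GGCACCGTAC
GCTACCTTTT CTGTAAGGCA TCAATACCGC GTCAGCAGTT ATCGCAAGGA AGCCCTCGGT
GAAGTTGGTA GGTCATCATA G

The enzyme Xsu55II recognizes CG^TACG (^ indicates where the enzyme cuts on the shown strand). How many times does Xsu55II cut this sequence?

CGTACG occurs starting at positions 10, 56.
Xsu55II cuts at 2 sites.

2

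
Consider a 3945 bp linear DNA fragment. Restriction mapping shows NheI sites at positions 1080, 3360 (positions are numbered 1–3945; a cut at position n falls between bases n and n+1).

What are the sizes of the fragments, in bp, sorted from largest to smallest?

Linear molecule, 2 cuts → 3 fragments:
  1080 − 0 = 1080 bp
  3360 − 1080 = 2280 bp
  3945 − 3360 = 585 bp
Sorted largest to smallest: 2280, 1080, 585 bp.

2280, 1080, 585 bp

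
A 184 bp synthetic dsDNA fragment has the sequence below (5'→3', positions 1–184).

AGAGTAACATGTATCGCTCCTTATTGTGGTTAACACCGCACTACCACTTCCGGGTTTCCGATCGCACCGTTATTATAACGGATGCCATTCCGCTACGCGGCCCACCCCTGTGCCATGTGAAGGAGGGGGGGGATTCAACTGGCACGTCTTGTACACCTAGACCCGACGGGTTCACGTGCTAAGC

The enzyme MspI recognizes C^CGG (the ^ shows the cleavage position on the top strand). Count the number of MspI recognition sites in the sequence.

1

CCGG occurs starting at position 50.
MspI cuts at 1 site.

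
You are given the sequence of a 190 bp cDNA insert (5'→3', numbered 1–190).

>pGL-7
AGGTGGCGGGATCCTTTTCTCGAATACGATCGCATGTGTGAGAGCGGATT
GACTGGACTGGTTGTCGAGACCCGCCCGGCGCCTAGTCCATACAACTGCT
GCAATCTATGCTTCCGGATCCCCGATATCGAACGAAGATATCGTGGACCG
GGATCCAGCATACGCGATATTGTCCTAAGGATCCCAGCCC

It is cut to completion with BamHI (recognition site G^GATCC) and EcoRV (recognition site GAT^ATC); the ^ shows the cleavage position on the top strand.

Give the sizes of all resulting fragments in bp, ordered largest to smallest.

107, 28, 13, 12, 11, 10, 9 bp

BamHI sites (GGATCC) start at positions 9, 116, 151, 179.
BamHI cuts after the first base of each site, so after positions 9, 116, 151, 179.
EcoRV sites (GATATC) start at positions 124, 137.
EcoRV cuts after base 3 of each site, so after positions 126, 139.
Combined cut positions: 9, 116, 126, 139, 151, 179.
Linear molecule, 6 cuts → 7 fragments:
  1–9 → 9 bp
  10–116 → 107 bp
  117–126 → 10 bp
  127–139 → 13 bp
  140–151 → 12 bp
  152–179 → 28 bp
  180–190 → 11 bp
Sorted largest to smallest: 107, 28, 13, 12, 11, 10, 9 bp.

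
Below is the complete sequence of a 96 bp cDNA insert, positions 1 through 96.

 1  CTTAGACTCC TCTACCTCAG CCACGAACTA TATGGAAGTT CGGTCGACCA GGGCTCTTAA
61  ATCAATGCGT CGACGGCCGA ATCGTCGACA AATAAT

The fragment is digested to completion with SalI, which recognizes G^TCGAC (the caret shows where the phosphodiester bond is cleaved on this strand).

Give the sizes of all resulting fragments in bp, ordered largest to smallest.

43, 26, 15, 12 bp

SalI sites (GTCGAC) start at positions 43, 69, 84.
SalI cuts after the first base of each site, so after positions 43, 69, 84.
Linear molecule, 3 cuts → 4 fragments:
  1–43 → 43 bp
  44–69 → 26 bp
  70–84 → 15 bp
  85–96 → 12 bp
Sorted largest to smallest: 43, 26, 15, 12 bp.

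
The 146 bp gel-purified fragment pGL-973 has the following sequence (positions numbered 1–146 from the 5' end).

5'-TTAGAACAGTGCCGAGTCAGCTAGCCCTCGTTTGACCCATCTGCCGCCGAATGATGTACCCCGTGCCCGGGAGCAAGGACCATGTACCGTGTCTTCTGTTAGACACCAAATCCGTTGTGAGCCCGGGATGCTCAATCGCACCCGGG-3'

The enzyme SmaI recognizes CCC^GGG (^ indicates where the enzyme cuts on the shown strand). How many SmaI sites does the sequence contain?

CCCGGG occurs starting at positions 66, 122, 141.
SmaI cuts at 3 sites.

3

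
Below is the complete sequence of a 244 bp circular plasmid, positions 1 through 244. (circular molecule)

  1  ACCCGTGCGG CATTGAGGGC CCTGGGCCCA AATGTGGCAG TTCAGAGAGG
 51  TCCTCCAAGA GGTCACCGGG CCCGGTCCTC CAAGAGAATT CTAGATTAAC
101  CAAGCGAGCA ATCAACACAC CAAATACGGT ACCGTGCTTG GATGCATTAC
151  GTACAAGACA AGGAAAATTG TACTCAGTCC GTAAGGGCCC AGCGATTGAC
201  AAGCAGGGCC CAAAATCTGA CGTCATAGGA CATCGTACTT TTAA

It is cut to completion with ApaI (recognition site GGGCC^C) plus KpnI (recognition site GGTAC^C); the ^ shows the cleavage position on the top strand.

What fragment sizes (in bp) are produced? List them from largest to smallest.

60, 57, 55, 44, 21, 7 bp

ApaI sites (GGGCCC) start at positions 17, 24, 68, 185, 206.
ApaI cuts after base 5 of each site (before the last base), so after positions 21, 28, 72, 189, 210.
The KpnI site (GGTACC) starts at position 128.
KpnI cuts after base 5 of each site (before the last base), so after position 132.
Combined cut positions: 21, 28, 72, 132, 189, 210.
Circular molecule, 6 cuts → 6 fragments:
  22–28 → 7 bp
  29–72 → 44 bp
  73–132 → 60 bp
  133–189 → 57 bp
  190–210 → 21 bp
  211–244 then 1–21 → 34 + 21 = 55 bp
Sorted largest to smallest: 60, 57, 55, 44, 21, 7 bp.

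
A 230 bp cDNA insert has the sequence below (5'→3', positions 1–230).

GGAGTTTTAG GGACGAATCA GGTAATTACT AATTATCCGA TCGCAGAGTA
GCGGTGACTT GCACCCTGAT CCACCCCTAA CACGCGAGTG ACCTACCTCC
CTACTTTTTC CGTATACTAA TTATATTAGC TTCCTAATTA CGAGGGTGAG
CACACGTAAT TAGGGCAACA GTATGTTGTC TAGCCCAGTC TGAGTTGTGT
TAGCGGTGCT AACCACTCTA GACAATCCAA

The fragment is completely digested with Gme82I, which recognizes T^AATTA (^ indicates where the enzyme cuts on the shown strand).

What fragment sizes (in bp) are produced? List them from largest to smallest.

Gme82I sites (TAATTA) start at positions 23, 30, 118, 135, 157.
Gme82I cuts after the first base of each site, so after positions 23, 30, 118, 135, 157.
Linear molecule, 5 cuts → 6 fragments:
  1–23 → 23 bp
  24–30 → 7 bp
  31–118 → 88 bp
  119–135 → 17 bp
  136–157 → 22 bp
  158–230 → 73 bp
Sorted largest to smallest: 88, 73, 23, 22, 17, 7 bp.

88, 73, 23, 22, 17, 7 bp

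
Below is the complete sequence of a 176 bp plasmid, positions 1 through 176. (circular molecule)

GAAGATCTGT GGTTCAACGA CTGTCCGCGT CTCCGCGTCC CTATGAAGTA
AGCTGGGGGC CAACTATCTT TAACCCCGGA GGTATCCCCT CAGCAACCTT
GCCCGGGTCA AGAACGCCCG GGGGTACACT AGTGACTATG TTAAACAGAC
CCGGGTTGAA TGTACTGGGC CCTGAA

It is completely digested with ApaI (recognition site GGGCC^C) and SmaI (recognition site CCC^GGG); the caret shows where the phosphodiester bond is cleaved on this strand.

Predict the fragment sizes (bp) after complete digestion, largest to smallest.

The ApaI site (GGGCCC) starts at position 167.
ApaI cuts after base 5 of each site (before the last base), so after position 171.
SmaI sites (CCCGGG) start at positions 102, 117, 150.
SmaI cuts after base 3 of each site, so after positions 104, 119, 152.
Combined cut positions: 104, 119, 152, 171.
Circular molecule, 4 cuts → 4 fragments:
  105–119 → 15 bp
  120–152 → 33 bp
  153–171 → 19 bp
  172–176 then 1–104 → 5 + 104 = 109 bp
Sorted largest to smallest: 109, 33, 19, 15 bp.

109, 33, 19, 15 bp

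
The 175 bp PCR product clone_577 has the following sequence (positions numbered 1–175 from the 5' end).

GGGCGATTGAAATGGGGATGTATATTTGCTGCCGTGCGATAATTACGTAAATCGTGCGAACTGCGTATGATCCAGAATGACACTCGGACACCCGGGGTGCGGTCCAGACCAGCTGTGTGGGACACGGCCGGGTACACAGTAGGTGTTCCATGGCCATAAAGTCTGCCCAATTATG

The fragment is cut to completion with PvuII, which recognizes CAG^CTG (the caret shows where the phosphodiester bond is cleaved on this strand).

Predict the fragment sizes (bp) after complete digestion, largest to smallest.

The PvuII site (CAGCTG) starts at position 110.
PvuII cuts after base 3 of each site, so after position 112.
Linear molecule, 1 cut → 2 fragments:
  1–112 → 112 bp
  113–175 → 63 bp
Sorted largest to smallest: 112, 63 bp.

112, 63 bp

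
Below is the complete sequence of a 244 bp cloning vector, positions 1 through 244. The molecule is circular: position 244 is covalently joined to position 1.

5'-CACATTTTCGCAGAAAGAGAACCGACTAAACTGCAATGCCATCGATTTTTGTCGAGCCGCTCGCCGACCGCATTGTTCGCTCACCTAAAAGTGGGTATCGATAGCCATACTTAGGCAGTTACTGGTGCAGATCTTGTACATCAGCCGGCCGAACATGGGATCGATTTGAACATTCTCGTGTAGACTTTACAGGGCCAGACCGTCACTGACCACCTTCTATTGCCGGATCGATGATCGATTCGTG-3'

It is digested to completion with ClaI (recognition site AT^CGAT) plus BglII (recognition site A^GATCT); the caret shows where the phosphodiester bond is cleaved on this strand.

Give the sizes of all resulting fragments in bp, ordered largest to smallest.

ClaI sites (ATCGAT) start at positions 41, 97, 160, 227, 234.
ClaI cuts after base 2 of each site, so after positions 42, 98, 161, 228, 235.
The BglII site (AGATCT) starts at position 129.
BglII cuts after the first base of each site, so after position 129.
Combined cut positions: 42, 98, 129, 161, 228, 235.
Circular molecule, 6 cuts → 6 fragments:
  43–98 → 56 bp
  99–129 → 31 bp
  130–161 → 32 bp
  162–228 → 67 bp
  229–235 → 7 bp
  236–244 then 1–42 → 9 + 42 = 51 bp
Sorted largest to smallest: 67, 56, 51, 32, 31, 7 bp.

67, 56, 51, 32, 31, 7 bp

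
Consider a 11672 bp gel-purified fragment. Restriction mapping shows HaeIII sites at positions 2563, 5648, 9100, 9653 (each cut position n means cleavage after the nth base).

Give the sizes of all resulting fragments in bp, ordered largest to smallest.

3452, 3085, 2563, 2019, 553 bp

Linear molecule, 4 cuts → 5 fragments:
  2563 − 0 = 2563 bp
  5648 − 2563 = 3085 bp
  9100 − 5648 = 3452 bp
  9653 − 9100 = 553 bp
  11672 − 9653 = 2019 bp
Sorted largest to smallest: 3452, 3085, 2563, 2019, 553 bp.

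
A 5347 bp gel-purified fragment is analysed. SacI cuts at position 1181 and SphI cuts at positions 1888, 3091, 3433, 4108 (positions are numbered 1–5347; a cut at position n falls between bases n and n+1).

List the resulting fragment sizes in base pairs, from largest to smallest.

Combined cut positions (sorted): 1181, 1888, 3091, 3433, 4108.
Linear molecule, 5 cuts → 6 fragments:
  1181 − 0 = 1181 bp
  1888 − 1181 = 707 bp
  3091 − 1888 = 1203 bp
  3433 − 3091 = 342 bp
  4108 − 3433 = 675 bp
  5347 − 4108 = 1239 bp
Sorted largest to smallest: 1239, 1203, 1181, 707, 675, 342 bp.

1239, 1203, 1181, 707, 675, 342 bp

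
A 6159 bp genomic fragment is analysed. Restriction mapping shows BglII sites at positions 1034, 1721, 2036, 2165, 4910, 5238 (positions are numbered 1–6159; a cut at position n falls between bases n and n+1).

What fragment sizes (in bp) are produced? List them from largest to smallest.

Linear molecule, 6 cuts → 7 fragments:
  1034 − 0 = 1034 bp
  1721 − 1034 = 687 bp
  2036 − 1721 = 315 bp
  2165 − 2036 = 129 bp
  4910 − 2165 = 2745 bp
  5238 − 4910 = 328 bp
  6159 − 5238 = 921 bp
Sorted largest to smallest: 2745, 1034, 921, 687, 328, 315, 129 bp.

2745, 1034, 921, 687, 328, 315, 129 bp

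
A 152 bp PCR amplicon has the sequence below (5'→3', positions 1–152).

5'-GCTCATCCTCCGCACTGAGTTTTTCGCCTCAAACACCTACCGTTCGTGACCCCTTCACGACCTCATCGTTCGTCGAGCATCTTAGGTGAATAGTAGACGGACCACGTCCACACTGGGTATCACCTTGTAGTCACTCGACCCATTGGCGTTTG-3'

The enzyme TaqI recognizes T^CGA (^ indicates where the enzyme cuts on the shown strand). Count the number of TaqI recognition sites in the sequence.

2

TCGA occurs starting at positions 73, 135.
TaqI cuts at 2 sites.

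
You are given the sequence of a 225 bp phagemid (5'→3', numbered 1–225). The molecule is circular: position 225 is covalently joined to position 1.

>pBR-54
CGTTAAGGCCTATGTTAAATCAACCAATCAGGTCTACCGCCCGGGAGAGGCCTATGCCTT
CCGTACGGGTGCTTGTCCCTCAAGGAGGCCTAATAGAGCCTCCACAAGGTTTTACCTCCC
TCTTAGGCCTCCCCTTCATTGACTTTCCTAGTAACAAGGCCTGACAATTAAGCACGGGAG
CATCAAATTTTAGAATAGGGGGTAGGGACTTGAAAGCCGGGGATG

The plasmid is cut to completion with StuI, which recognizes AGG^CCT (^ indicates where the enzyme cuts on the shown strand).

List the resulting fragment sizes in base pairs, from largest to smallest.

StuI sites (AGGCCT) start at positions 6, 48, 86, 125, 157.
StuI cuts after base 3 of each site, so after positions 8, 50, 88, 127, 159.
Circular molecule, 5 cuts → 5 fragments:
  9–50 → 42 bp
  51–88 → 38 bp
  89–127 → 39 bp
  128–159 → 32 bp
  160–225 then 1–8 → 66 + 8 = 74 bp
Sorted largest to smallest: 74, 42, 39, 38, 32 bp.

74, 42, 39, 38, 32 bp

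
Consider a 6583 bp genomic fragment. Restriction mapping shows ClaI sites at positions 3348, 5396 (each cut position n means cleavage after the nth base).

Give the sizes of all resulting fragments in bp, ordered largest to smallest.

Linear molecule, 2 cuts → 3 fragments:
  3348 − 0 = 3348 bp
  5396 − 3348 = 2048 bp
  6583 − 5396 = 1187 bp
Sorted largest to smallest: 3348, 2048, 1187 bp.

3348, 2048, 1187 bp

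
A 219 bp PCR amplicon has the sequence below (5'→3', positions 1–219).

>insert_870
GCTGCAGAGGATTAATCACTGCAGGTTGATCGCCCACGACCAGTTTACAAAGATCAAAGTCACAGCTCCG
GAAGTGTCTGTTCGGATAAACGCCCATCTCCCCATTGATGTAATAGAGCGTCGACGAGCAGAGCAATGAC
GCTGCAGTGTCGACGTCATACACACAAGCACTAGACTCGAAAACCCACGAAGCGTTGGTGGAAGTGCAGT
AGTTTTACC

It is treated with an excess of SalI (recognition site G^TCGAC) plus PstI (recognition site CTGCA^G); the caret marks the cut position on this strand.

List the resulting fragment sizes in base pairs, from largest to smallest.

SalI sites (GTCGAC) start at positions 120, 149.
SalI cuts after the first base of each site, so after positions 120, 149.
PstI sites (CTGCAG) start at positions 2, 19, 142.
PstI cuts after base 5 of each site (before the last base), so after positions 6, 23, 146.
Combined cut positions: 6, 23, 120, 146, 149.
Linear molecule, 5 cuts → 6 fragments:
  1–6 → 6 bp
  7–23 → 17 bp
  24–120 → 97 bp
  121–146 → 26 bp
  147–149 → 3 bp
  150–219 → 70 bp
Sorted largest to smallest: 97, 70, 26, 17, 6, 3 bp.

97, 70, 26, 17, 6, 3 bp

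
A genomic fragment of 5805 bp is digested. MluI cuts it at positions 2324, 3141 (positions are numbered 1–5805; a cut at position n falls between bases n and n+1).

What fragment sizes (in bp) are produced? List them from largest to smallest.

2664, 2324, 817 bp

Linear molecule, 2 cuts → 3 fragments:
  2324 − 0 = 2324 bp
  3141 − 2324 = 817 bp
  5805 − 3141 = 2664 bp
Sorted largest to smallest: 2664, 2324, 817 bp.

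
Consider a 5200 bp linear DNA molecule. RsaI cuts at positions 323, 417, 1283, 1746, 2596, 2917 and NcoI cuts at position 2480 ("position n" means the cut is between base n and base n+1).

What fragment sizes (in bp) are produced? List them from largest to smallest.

2283, 866, 734, 463, 323, 321, 116, 94 bp

Combined cut positions (sorted): 323, 417, 1283, 1746, 2480, 2596, 2917.
Linear molecule, 7 cuts → 8 fragments:
  323 − 0 = 323 bp
  417 − 323 = 94 bp
  1283 − 417 = 866 bp
  1746 − 1283 = 463 bp
  2480 − 1746 = 734 bp
  2596 − 2480 = 116 bp
  2917 − 2596 = 321 bp
  5200 − 2917 = 2283 bp
Sorted largest to smallest: 2283, 866, 734, 463, 323, 321, 116, 94 bp.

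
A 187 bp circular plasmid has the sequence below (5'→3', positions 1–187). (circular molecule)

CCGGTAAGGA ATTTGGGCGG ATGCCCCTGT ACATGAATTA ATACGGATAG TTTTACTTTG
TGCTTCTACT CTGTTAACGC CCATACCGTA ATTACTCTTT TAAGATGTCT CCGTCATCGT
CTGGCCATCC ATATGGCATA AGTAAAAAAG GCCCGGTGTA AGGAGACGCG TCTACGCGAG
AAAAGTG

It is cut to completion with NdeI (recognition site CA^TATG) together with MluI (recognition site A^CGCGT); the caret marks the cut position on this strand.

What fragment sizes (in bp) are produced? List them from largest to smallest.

152, 35 bp

The NdeI site (CATATG) starts at position 130.
NdeI cuts after base 2 of each site, so after position 131.
The MluI site (ACGCGT) starts at position 166.
MluI cuts after the first base of each site, so after position 166.
Combined cut positions: 131, 166.
Circular molecule, 2 cuts → 2 fragments:
  132–166 → 35 bp
  167–187 then 1–131 → 21 + 131 = 152 bp
Sorted largest to smallest: 152, 35 bp.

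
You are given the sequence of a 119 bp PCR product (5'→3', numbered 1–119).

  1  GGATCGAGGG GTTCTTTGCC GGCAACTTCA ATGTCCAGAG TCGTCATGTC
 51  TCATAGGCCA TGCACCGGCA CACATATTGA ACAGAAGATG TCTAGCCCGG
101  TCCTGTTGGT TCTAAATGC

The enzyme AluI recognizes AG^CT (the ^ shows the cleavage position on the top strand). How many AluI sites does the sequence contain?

No occurrence of AGCT is present in the sequence.
AluI does not cut: 0 sites.

0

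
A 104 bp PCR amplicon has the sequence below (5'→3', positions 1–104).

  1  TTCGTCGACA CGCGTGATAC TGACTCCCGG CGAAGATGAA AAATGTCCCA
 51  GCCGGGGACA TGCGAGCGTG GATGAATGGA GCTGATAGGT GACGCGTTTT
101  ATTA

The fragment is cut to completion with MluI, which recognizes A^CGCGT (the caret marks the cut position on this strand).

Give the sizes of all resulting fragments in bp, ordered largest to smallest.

MluI sites (ACGCGT) start at positions 10, 92.
MluI cuts after the first base of each site, so after positions 10, 92.
Linear molecule, 2 cuts → 3 fragments:
  1–10 → 10 bp
  11–92 → 82 bp
  93–104 → 12 bp
Sorted largest to smallest: 82, 12, 10 bp.

82, 12, 10 bp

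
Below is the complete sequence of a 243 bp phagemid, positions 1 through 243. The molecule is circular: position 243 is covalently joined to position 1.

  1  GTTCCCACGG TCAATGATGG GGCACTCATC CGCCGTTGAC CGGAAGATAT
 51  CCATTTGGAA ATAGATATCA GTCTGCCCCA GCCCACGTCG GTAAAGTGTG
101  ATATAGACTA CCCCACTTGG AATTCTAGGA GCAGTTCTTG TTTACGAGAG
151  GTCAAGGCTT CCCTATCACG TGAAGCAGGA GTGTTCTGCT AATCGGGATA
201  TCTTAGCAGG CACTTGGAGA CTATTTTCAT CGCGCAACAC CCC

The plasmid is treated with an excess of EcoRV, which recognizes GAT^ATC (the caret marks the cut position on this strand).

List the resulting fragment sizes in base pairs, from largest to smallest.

133, 92, 18 bp

EcoRV sites (GATATC) start at positions 46, 64, 197.
EcoRV cuts after base 3 of each site, so after positions 48, 66, 199.
Circular molecule, 3 cuts → 3 fragments:
  49–66 → 18 bp
  67–199 → 133 bp
  200–243 then 1–48 → 44 + 48 = 92 bp
Sorted largest to smallest: 133, 92, 18 bp.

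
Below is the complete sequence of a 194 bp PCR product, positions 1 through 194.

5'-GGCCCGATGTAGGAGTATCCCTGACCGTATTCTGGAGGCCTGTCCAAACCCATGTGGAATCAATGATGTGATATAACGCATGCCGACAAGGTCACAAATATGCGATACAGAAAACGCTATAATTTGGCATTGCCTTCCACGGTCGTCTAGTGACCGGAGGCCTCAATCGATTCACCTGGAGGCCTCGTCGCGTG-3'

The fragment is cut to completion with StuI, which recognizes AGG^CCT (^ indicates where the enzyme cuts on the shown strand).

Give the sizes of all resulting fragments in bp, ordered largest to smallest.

122, 38, 22, 12 bp

StuI sites (AGGCCT) start at positions 36, 158, 180.
StuI cuts after base 3 of each site, so after positions 38, 160, 182.
Linear molecule, 3 cuts → 4 fragments:
  1–38 → 38 bp
  39–160 → 122 bp
  161–182 → 22 bp
  183–194 → 12 bp
Sorted largest to smallest: 122, 38, 22, 12 bp.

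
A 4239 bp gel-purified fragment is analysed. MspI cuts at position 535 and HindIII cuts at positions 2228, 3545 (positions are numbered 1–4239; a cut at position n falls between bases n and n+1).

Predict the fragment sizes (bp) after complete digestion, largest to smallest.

1693, 1317, 694, 535 bp

Combined cut positions (sorted): 535, 2228, 3545.
Linear molecule, 3 cuts → 4 fragments:
  535 − 0 = 535 bp
  2228 − 535 = 1693 bp
  3545 − 2228 = 1317 bp
  4239 − 3545 = 694 bp
Sorted largest to smallest: 1693, 1317, 694, 535 bp.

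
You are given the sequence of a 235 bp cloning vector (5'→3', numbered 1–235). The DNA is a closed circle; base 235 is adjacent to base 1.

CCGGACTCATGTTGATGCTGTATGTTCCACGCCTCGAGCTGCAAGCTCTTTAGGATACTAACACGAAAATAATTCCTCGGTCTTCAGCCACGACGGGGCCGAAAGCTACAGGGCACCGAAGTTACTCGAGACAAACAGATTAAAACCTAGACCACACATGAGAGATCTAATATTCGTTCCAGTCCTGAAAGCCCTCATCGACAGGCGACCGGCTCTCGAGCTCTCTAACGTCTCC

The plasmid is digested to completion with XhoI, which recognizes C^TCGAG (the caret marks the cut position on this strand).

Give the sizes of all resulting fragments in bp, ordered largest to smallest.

92, 90, 53 bp

XhoI sites (CTCGAG) start at positions 33, 125, 215.
XhoI cuts after the first base of each site, so after positions 33, 125, 215.
Circular molecule, 3 cuts → 3 fragments:
  34–125 → 92 bp
  126–215 → 90 bp
  216–235 then 1–33 → 20 + 33 = 53 bp
Sorted largest to smallest: 92, 90, 53 bp.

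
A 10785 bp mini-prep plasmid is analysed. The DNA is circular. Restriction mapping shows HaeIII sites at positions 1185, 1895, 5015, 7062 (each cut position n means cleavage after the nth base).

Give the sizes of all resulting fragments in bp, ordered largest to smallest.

4908, 3120, 2047, 710 bp

Circular molecule, 4 cuts → 4 fragments:
  1895 − 1185 = 710 bp
  5015 − 1895 = 3120 bp
  7062 − 5015 = 2047 bp
  wrap: 10785 − 7062 + 1185 = 4908 bp
Sorted largest to smallest: 4908, 3120, 2047, 710 bp.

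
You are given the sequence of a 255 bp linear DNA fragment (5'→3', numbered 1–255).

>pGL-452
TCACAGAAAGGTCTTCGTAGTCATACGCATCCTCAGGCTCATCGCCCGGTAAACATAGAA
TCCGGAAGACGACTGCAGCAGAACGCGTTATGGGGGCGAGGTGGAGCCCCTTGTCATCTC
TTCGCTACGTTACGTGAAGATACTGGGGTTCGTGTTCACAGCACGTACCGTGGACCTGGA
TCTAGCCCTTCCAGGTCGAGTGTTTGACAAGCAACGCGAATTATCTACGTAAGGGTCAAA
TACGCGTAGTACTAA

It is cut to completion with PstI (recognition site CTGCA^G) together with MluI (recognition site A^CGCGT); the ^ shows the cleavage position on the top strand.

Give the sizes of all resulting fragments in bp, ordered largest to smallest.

The PstI site (CTGCAG) starts at position 73.
PstI cuts after base 5 of each site (before the last base), so after position 77.
MluI sites (ACGCGT) start at positions 83, 242.
MluI cuts after the first base of each site, so after positions 83, 242.
Combined cut positions: 77, 83, 242.
Linear molecule, 3 cuts → 4 fragments:
  1–77 → 77 bp
  78–83 → 6 bp
  84–242 → 159 bp
  243–255 → 13 bp
Sorted largest to smallest: 159, 77, 13, 6 bp.

159, 77, 13, 6 bp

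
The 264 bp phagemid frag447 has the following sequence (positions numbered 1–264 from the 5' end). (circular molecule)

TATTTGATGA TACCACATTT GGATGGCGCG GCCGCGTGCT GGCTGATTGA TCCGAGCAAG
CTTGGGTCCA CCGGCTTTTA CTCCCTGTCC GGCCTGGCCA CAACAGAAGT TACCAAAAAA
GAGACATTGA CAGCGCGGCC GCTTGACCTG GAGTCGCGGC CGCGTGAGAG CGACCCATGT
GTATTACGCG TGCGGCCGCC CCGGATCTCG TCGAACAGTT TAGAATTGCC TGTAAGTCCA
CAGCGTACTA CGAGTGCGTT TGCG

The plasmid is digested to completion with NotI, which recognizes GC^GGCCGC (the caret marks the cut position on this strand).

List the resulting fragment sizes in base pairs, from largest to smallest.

107, 100, 36, 21 bp

NotI sites (GCGGCCGC) start at positions 28, 135, 156, 192.
NotI cuts after base 2 of each site, so after positions 29, 136, 157, 193.
Circular molecule, 4 cuts → 4 fragments:
  30–136 → 107 bp
  137–157 → 21 bp
  158–193 → 36 bp
  194–264 then 1–29 → 71 + 29 = 100 bp
Sorted largest to smallest: 107, 100, 36, 21 bp.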